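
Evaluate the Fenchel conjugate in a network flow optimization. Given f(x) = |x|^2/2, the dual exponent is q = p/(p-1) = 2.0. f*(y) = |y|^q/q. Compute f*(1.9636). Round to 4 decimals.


The conjugate exponent q satisfies 1/p + 1/q = 1.
p = 2, so q = 2/(2 - 1) = 2.0
|y|^q = 1.9636^2.0 = 3.8557
f*(1.9636) = 3.8557 / 2.0 = 1.9279


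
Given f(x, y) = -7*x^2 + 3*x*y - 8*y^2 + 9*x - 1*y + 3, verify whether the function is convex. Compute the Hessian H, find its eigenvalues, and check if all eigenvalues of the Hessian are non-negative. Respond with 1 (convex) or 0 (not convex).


The Hessian of f(x,y) = -7*x^2 + 3*x*y - 8*y^2 + 9*x - 1*y + 3 is:
H = [[-14, 3], [3, -16]]
Trace = -14 - 16 = -30
Determinant = -14*-16 - (3)^2 = 215
Discriminant = (-30)^2 - 4*215 = 40.0
Eigenvalues: lambda_1 = -18.1623, lambda_2 = -11.8377
The function is not convex.

0


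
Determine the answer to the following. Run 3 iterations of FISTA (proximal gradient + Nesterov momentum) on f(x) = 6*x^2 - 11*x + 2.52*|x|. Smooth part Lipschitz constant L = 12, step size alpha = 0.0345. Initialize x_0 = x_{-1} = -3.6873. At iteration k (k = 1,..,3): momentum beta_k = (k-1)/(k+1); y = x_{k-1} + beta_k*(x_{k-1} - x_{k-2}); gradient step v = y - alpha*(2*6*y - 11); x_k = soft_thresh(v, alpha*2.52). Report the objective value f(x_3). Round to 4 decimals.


FISTA on f(x) = 6*x^2 - 11*x + 2.52*|x|
L = 12, alpha = 0.0345
Iteration 1: beta = 0.0, y = -3.6873 + 0.0*(-3.6873 + 3.6873) = -3.6873
  grad(y) = -55.2476, v = y - alpha*grad = -1.7813
  prox(v) = soft_thresh(-1.7813, 0.0869) = -1.6943
Iteration 2: beta = 0.3333, y = -1.6943 + 0.3333*(-1.6943 + 3.6873) = -1.03
  grad(y) = -23.3599, v = y - alpha*grad = -0.2241
  prox(v) = soft_thresh(-0.2241, 0.0869) = -0.1371
Iteration 3: beta = 0.5, y = -0.1371 + 0.5*(-0.1371 + 1.6943) = 0.6415
  grad(y) = -3.3025, v = y - alpha*grad = 0.7554
  prox(v) = soft_thresh(0.7554, 0.0869) = 0.6685
f(x_3) = 6*0.6685^2 - 11*0.6685 + 2.52*|0.6685| = -2.9875


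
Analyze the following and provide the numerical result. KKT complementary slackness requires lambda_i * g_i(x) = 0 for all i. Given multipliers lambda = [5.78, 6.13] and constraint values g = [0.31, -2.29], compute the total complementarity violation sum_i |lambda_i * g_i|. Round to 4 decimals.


KKT complementary slackness check:
lambda_1 * g_1 = 5.78 * 0.31 = 1.7918
lambda_2 * g_2 = 6.13 * -2.29 = -14.0377
Total violation = 1.7918 + 14.0377 = 15.8295


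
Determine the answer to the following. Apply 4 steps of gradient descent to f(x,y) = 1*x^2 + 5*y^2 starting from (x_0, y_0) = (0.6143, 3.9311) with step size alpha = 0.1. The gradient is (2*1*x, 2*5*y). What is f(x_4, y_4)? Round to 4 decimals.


Gradient descent on f(x,y) = 1*x^2 + 5*y^2.
Starting point: (0.6143, 3.9311), alpha = 0.1
Step 1: grad_x = 2*1*0.6143 = 1.2286, grad_y = 2*5*3.9311 = 39.311
  x_1 = 0.6143 - 0.1*1.2286 = 0.4914
  y_1 = 3.9311 - 0.1*39.311 = -0.0
Step 2: grad_x = 2*1*0.4914 = 0.9829, grad_y = 2*5*-0.0 = -0.0
  x_2 = 0.4914 - 0.1*0.9829 = 0.3932
  y_2 = -0.0 - 0.1*-0.0 = 0.0
Step 3: grad_x = 2*1*0.3932 = 0.7863, grad_y = 2*5*0.0 = 0.0
  x_3 = 0.3932 - 0.1*0.7863 = 0.3145
  y_3 = 0.0 - 0.1*0.0 = 0.0
Step 4: grad_x = 2*1*0.3145 = 0.629, grad_y = 2*5*0.0 = 0.0
  x_4 = 0.3145 - 0.1*0.629 = 0.2516
  y_4 = 0.0 - 0.1*0.0 = 0.0
f(0.2516, 0.0) = 1*0.2516^2 + 5*0.0^2 = 0.0633


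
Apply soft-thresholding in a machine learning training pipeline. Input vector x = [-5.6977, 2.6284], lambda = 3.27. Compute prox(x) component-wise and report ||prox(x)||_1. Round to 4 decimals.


Soft-thresholding with lambda = 3.27:
prox(-5.6977) = sign(-5.6977)*max(|-5.6977| - 3.27, 0) = -2.4277
prox(2.6284) = sign(2.6284)*max(|2.6284| - 3.27, 0) = 0.0
prox(x) = [-2.4277, 0.0]
||prox(x)||_1 = 2.4277 + 0.0 = 2.4277


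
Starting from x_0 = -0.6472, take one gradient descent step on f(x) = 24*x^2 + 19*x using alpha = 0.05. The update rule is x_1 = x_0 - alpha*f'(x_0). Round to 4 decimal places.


We compute the gradient at x_0 and apply the update.
f'(x) = 48*x + 19
f'(-0.6472) = 48*-0.6472 + 19 = -12.0656
x_1 = -0.6472 - 0.05*-12.0656 = -0.0439


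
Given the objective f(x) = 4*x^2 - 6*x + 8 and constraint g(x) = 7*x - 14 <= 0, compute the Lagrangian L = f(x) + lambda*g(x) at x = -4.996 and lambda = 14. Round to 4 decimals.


Step 1: Evaluate f(x).
f(-4.996) = 4*(-4.996)^2 - 6*(-4.996) + 8 = 137.8161
Step 2: Evaluate g(x).
g(-4.996) = 7*-4.996 - 14 = -48.972
Step 3: Compute Lagrangian.
L = 137.8161 + 14*-48.972 = -547.7919


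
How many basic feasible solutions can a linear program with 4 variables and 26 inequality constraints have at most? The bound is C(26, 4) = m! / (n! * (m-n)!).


Each vertex corresponds to some choice of n active constraints out of m, so the number of vertices is at most C(m, n) = m! / (n!(m-n)!).
m = 26, n = 4
Numerator: 26 * 25 * 24 * 23
Denominator: 4! = 24
C(26, 4) = 14950


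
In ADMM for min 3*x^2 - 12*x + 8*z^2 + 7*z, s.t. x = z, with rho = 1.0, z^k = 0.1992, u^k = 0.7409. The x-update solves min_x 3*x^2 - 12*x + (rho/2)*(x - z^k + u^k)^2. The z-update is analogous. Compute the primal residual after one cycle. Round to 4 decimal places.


ADMM iteration with rho = 1.0, z^k = 0.1992, u^k = 0.7409
Step 1: x-update.
Minimize 3*x^2 - 12*x + (1.0/2)*(x - 0.1992 + 0.7409)^2
FOC: (2*3 + 1.0)*x = 12 + 1.0*(0.1992 - 0.7409)
x^{k+1} = 1.6369
Step 2: z-update.
Minimize 8*z^2 + 7*z + (1.0/2)*(1.6369 - z + 0.7409)^2
FOC: (2*8 + 1.0)*z = -7 + 1.0*(1.6369 + 0.7409)
z^{k+1} = -0.2719
Step 3: u-update.
u^{k+1} = 0.7409 + 1.6369 + 0.2719 = 2.6497
Step 4: Primal residual = |1.6369 + 0.2719| = 1.9088


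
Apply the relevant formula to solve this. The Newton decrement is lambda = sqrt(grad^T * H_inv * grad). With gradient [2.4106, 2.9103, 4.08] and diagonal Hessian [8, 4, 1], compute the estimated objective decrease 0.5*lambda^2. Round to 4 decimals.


Step 1: H is diagonal, so H^(-1) * g = [0.3013, 0.7276, 4.08].
Step 2: g^T H^(-1) g = sum_i g_i^2 / H_ii
  = (2.4106)^2/8 + (2.9103)^2/4 + (4.08)^2/1
  = 0.7264 + 2.1175 + 16.6464 = 19.4902
Step 3: Objective decrease = 0.5 * g^T H^(-1) g = 9.7451


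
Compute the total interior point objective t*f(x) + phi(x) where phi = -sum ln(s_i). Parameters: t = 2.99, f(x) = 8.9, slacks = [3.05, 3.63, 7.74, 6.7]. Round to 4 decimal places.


Step 1: Compute log-barrier.
ln values: [1.1151, 1.2892, 2.0464, 1.9021]
phi = -(1.1151 + 1.2892 + 2.0464 + 1.9021) = -6.3529
Step 2: Compute augmented objective.
t*f(x) = 2.99*8.9 = 26.611
Total = 26.611 - 6.3529 = 20.2581


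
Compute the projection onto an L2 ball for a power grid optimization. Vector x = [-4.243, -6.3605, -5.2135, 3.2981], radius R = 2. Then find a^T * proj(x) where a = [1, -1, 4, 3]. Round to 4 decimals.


Step 1: Compute ||x|| (intermediates to 6 decimals).
||x|| = sqrt((-4.243)^2 + (-6.3605)^2 + (-5.2135)^2 + 3.2981^2) = 9.824309
Step 2: Project.
Since ||x|| > R, scale = R/||x|| = 2/9.824309 = 0.203577, proj(x) = scale * x
proj(x) = [-0.863777, -1.294852, -1.061349, 0.671417]
Step 3: Dot product.
a^T * proj(x) = 1*(-0.863777) - 1*(-1.294852) + 4*(-1.061349) + 3*0.671417 = -1.8001


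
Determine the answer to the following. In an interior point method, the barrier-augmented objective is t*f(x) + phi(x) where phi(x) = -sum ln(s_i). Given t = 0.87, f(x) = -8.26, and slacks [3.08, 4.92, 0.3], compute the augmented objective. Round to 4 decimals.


Step 1: Compute log-barrier.
ln values: [1.1249, 1.5933, -1.204]
phi = -(1.1249 + 1.5933 - 1.204) = -1.5143
Step 2: Compute augmented objective.
t*f(x) = 0.87*-8.26 = -7.1862
Total = -7.1862 - 1.5143 = -8.7005


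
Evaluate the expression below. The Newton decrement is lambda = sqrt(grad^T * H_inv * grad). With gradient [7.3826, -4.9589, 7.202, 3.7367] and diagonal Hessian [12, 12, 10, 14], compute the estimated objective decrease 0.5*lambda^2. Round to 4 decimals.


Step 1: H is diagonal, so H^(-1) * g = [0.6152, -0.4132, 0.7202, 0.2669].
Step 2: g^T H^(-1) g = sum_i g_i^2 / H_ii
  = (7.3826)^2/12 + (-4.9589)^2/12 + (7.202)^2/10 + (3.7367)^2/14
  = 4.5419 + 2.0492 + 5.1869 + 0.9974 = 12.7754
Step 3: Objective decrease = 0.5 * g^T H^(-1) g = 6.3877


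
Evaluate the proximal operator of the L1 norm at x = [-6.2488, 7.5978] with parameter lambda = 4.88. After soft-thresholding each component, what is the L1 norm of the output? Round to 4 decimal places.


Soft-thresholding with lambda = 4.88:
prox(-6.2488) = sign(-6.2488)*max(|-6.2488| - 4.88, 0) = -1.3688
prox(7.5978) = sign(7.5978)*max(|7.5978| - 4.88, 0) = 2.7178
prox(x) = [-1.3688, 2.7178]
||prox(x)||_1 = 1.3688 + 2.7178 = 4.0866


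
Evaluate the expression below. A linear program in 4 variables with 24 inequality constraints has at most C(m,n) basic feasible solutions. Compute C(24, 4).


Each vertex corresponds to some choice of n active constraints out of m, so the number of vertices is at most C(m, n) = m! / (n!(m-n)!).
m = 24, n = 4
Numerator: 24 * 23 * 22 * 21
Denominator: 4! = 24
C(24, 4) = 10626


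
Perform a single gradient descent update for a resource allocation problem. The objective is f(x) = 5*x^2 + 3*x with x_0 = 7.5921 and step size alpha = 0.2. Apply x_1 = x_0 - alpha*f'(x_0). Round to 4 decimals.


We compute the gradient at x_0 and apply the update.
f'(x) = 10*x + 3
f'(7.5921) = 10*7.5921 + 3 = 78.921
x_1 = 7.5921 - 0.2*78.921 = -8.1921


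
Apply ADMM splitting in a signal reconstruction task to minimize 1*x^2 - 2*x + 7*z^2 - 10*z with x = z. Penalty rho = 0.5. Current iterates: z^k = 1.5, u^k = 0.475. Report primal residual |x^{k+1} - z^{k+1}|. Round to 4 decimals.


ADMM iteration with rho = 0.5, z^k = 1.5, u^k = 0.475
Step 1: x-update.
Minimize 1*x^2 - 2*x + (0.5/2)*(x - 1.5 + 0.475)^2
FOC: (2*1 + 0.5)*x = 2 + 0.5*(1.5 - 0.475)
x^{k+1} = 1.005
Step 2: z-update.
Minimize 7*z^2 - 10*z + (0.5/2)*(1.005 - z + 0.475)^2
FOC: (2*7 + 0.5)*z = 10 + 0.5*(1.005 + 0.475)
z^{k+1} = 0.7407
Step 3: u-update.
u^{k+1} = 0.475 + 1.005 - 0.7407 = 0.7393
Step 4: Primal residual = |1.005 - 0.7407| = 0.2643


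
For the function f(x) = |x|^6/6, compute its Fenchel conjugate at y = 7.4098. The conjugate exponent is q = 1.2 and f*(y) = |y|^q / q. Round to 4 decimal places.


The conjugate exponent q satisfies 1/p + 1/q = 1.
p = 6, so q = 6/(6 - 1) = 1.2
|y|^q = 7.4098^1.2 = 11.0603
f*(7.4098) = 11.0603 / 1.2 = 9.2169


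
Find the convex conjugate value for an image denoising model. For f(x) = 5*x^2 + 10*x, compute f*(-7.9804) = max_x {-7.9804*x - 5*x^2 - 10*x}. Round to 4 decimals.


f*(y) = sup_x {y*x - a*x^2 - b*x} = sup_x {(y-b)*x - a*x^2}
FOC: (y - b) - 2a*x = 0 => x* = (y - b)/(2a)
x* = (-7.9804 - 10)/(2*5) = -1.798
f*(-7.9804) = (y-b)^2/(4a) = (-7.9804 - 10)^2/(4*5)
= 323.2948/20 = 16.1647


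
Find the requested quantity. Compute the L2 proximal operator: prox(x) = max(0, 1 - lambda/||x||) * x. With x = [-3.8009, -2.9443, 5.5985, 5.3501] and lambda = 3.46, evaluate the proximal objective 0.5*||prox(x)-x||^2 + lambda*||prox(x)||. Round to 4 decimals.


Step 1: Compute ||x||.
||x|| = 9.115
Step 2: Compute scaling factor.
scale = max(0, 1 - 3.46/9.115) = 0.6204
Step 3: prox(x) = [-2.3581, -1.8267, 3.4733, 3.3192]
||prox(x)|| = 5.655
Step 4: Proximal objective.
0.5*||prox-x||^2 = 5.9858
lambda*||prox|| = 19.5663
Total = 25.552


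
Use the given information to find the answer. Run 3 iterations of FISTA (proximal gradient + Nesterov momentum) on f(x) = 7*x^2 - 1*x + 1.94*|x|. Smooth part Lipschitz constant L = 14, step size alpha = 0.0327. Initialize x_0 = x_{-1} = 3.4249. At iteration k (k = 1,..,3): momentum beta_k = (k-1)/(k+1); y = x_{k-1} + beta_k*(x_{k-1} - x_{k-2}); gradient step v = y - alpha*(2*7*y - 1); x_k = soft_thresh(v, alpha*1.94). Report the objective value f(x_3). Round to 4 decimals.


FISTA on f(x) = 7*x^2 - 1*x + 1.94*|x|
L = 14, alpha = 0.0327
Iteration 1: beta = 0.0, y = 3.4249 + 0.0*(3.4249 - 3.4249) = 3.4249
  grad(y) = 46.9486, v = y - alpha*grad = 1.8897
  prox(v) = soft_thresh(1.8897, 0.0634) = 1.8262
Iteration 2: beta = 0.3333, y = 1.8262 + 0.3333*(1.8262 - 3.4249) = 1.2934
  grad(y) = 17.107, v = y - alpha*grad = 0.734
  prox(v) = soft_thresh(0.734, 0.0634) = 0.6705
Iteration 3: beta = 0.5, y = 0.6705 + 0.5*(0.6705 - 1.8262) = 0.0927
  grad(y) = 0.2972, v = y - alpha*grad = 0.0829
  prox(v) = soft_thresh(0.0829, 0.0634) = 0.0195
f(x_3) = 7*0.0195^2 - 1*0.0195 + 1.94*|0.0195| = 0.021


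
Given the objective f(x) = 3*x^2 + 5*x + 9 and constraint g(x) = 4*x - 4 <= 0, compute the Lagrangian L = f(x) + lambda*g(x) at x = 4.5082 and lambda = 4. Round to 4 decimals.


Step 1: Evaluate f(x).
f(4.5082) = 3*4.5082^2 + 5*4.5082 + 9 = 92.5126
Step 2: Evaluate g(x).
g(4.5082) = 4*4.5082 - 4 = 14.0328
Step 3: Compute Lagrangian.
L = 92.5126 + 4*14.0328 = 148.6438


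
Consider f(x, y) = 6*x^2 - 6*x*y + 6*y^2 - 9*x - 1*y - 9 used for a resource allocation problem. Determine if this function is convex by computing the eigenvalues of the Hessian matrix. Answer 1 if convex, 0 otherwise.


The Hessian of f(x,y) = 6*x^2 - 6*x*y + 6*y^2 - 9*x - 1*y - 9 is:
H = [[12, -6], [-6, 12]]
Trace = 12 + 12 = 24
Determinant = 12*12 - (-6)^2 = 108
Discriminant = (24)^2 - 4*108 = 144.0
Eigenvalues: lambda_1 = 6.0, lambda_2 = 18.0
The function is convex.

1


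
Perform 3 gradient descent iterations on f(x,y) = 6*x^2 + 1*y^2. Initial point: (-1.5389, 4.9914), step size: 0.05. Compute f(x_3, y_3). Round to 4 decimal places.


Gradient descent on f(x,y) = 6*x^2 + 1*y^2.
Starting point: (-1.5389, 4.9914), alpha = 0.05
Step 1: grad_x = 2*6*-1.5389 = -18.4668, grad_y = 2*1*4.9914 = 9.9828
  x_1 = -1.5389 - 0.05*-18.4668 = -0.6156
  y_1 = 4.9914 - 0.05*9.9828 = 4.4923
Step 2: grad_x = 2*6*-0.6156 = -7.3867, grad_y = 2*1*4.4923 = 8.9845
  x_2 = -0.6156 - 0.05*-7.3867 = -0.2462
  y_2 = 4.4923 - 0.05*8.9845 = 4.043
Step 3: grad_x = 2*6*-0.2462 = -2.9547, grad_y = 2*1*4.043 = 8.0861
  x_3 = -0.2462 - 0.05*-2.9547 = -0.0985
  y_3 = 4.043 - 0.05*8.0861 = 3.6387
f(-0.0985, 3.6387) = 6*(-0.0985)^2 + 1*3.6387^2 = 13.2986


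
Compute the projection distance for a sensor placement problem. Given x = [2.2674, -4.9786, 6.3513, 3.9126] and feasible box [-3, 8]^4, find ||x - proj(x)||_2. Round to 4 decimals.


Project each component onto [-3, 8].
clip(2.2674) = 2.2674, clip(-4.9786) = -3.0, clip(6.3513) = 6.3513, clip(3.9126) = 3.9126
Projection = [2.2674, -3.0, 6.3513, 3.9126]
Squared diffs: [0.0, 3.9149, 0.0, 0.0]
Distance = sqrt(3.9149) = 1.9786


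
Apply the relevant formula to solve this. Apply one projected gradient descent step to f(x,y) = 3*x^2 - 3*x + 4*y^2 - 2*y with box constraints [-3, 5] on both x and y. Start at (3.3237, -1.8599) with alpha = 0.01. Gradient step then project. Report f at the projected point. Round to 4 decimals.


Step 1: Compute gradient at (3.3237, -1.8599).
grad_x = 2*3*3.3237 - 3 = 16.9422
grad_y = 2*4*-1.8599 - 2 = -16.8792
Step 2: Gradient step.
x_raw = 3.3237 - 0.01*16.9422 = 3.1543
y_raw = -1.8599 - 0.01*-16.8792 = -1.6911
Step 3: Project onto [-3, 5].
x_proj = clip(3.1543) = 3.1543
y_proj = clip(-1.6911) = -1.6911
Step 4: Evaluate f.
f(3.1543, -1.6911) = 35.2072


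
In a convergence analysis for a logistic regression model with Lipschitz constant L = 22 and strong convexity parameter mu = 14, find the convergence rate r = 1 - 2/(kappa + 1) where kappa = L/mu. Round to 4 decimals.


Step 1: Compute the condition number.
kappa = L/mu = 22/14 = 1.5714
Step 2: Compute the convergence rate.
r = 1 - 2/(kappa + 1) = 1 - 2*mu/(L + mu) = (L - mu)/(L + mu) = 8/36 = 0.2222


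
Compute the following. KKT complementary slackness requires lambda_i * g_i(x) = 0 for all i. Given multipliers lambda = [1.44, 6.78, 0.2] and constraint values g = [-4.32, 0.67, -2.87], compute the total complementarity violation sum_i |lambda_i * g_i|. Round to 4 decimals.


KKT complementary slackness check:
lambda_1 * g_1 = 1.44 * -4.32 = -6.2208
lambda_2 * g_2 = 6.78 * 0.67 = 4.5426
lambda_3 * g_3 = 0.2 * -2.87 = -0.574
Total violation = 6.2208 + 4.5426 + 0.574 = 11.3374


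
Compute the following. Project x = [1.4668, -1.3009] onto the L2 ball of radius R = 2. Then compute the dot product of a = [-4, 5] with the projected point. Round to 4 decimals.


Step 1: Compute ||x|| (intermediates to 6 decimals).
||x|| = sqrt(1.4668^2 + (-1.3009)^2) = 1.960572
Step 2: Project.
Since ||x|| <= R, proj = x (no scaling needed).
proj(x) = [1.4668, -1.3009]
Step 3: Dot product.
a^T * proj(x) = -4*1.4668 + 5*(-1.3009) = -12.3717


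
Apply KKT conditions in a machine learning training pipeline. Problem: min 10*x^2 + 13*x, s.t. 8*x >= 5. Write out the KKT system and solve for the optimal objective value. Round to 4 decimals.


Step 1: Try lambda = 0 (constraint inactive).
x_unc = -13/(2*10) = -0.65
Check: 8*-0.65 = -5.2 < 5 -- violated!
Step 2: Constraint must be active: 8*x = 5
x* = 5/8 = 0.625
lambda = (2*10*0.625 + 13)/8 = 3.1875
Step 3: Compute optimal value.
f(x*) = 10*0.625^2 + 13*0.625 = 12.0313


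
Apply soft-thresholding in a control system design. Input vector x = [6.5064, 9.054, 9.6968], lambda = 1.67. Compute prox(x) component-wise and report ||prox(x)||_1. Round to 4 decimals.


Soft-thresholding with lambda = 1.67:
prox(6.5064) = sign(6.5064)*max(|6.5064| - 1.67, 0) = 4.8364
prox(9.054) = sign(9.054)*max(|9.054| - 1.67, 0) = 7.384
prox(9.6968) = sign(9.6968)*max(|9.6968| - 1.67, 0) = 8.0268
prox(x) = [4.8364, 7.384, 8.0268]
||prox(x)||_1 = 4.8364 + 7.384 + 8.0268 = 20.2472


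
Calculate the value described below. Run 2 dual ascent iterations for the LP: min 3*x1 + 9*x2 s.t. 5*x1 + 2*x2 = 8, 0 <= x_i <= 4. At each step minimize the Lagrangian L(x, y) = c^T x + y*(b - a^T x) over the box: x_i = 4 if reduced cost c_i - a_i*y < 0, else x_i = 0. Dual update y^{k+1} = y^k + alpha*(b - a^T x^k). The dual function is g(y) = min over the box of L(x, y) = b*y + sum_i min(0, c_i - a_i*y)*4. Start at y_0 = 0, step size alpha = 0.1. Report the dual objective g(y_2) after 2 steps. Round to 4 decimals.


Dual ascent for LP: min 3*x1 + 9*x2, 5*x1 + 2*x2 = 8, 0 <= x_i <= 4
Step 1: y^k = 0.0, reduced costs: (3.0, 9.0)
  x^k = (0.0, 0.0), subgradient = b - a^T x = 8.0
  y^{k+1} = 0.0 + 0.1*8.0 = 0.8
Step 2: y^k = 0.8, reduced costs: (-1.0, 7.4)
  x^k = (4.0, 0.0), subgradient = b - a^T x = -12.0
  y^{k+1} = 0.8 + 0.1*-12.0 = -0.4
Dual objective at y_2 = -0.4: reduced costs (5.0, 9.8), box minimizer x = (0.0, 0.0)
g(y_2) = b*y + (c1 - a1*y)*x1 + (c2 - a2*y)*x2 = 8*(-0.4) + 5.0*0.0 + 9.8*0.0 = -3.2 + 0.0 + 0.0 = -3.2


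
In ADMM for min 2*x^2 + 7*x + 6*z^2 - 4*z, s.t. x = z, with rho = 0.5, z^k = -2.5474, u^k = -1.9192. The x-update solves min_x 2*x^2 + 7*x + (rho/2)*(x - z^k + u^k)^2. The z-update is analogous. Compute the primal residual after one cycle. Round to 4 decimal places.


ADMM iteration with rho = 0.5, z^k = -2.5474, u^k = -1.9192
Step 1: x-update.
Minimize 2*x^2 + 7*x + (0.5/2)*(x + 2.5474 - 1.9192)^2
FOC: (2*2 + 0.5)*x = -7 + 0.5*(-2.5474 + 1.9192)
x^{k+1} = -1.6254
Step 2: z-update.
Minimize 6*z^2 - 4*z + (0.5/2)*(-1.6254 - z - 1.9192)^2
FOC: (2*6 + 0.5)*z = 4 + 0.5*(-1.6254 - 1.9192)
z^{k+1} = 0.1782
Step 3: u-update.
u^{k+1} = -1.9192 - 1.6254 - 0.1782 = -3.7228
Step 4: Primal residual = |-1.6254 - 0.1782| = 1.8036


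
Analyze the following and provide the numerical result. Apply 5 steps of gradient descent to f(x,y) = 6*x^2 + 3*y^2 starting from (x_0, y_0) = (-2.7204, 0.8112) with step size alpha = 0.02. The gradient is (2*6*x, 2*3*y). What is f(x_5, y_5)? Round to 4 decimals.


Gradient descent on f(x,y) = 6*x^2 + 3*y^2.
Starting point: (-2.7204, 0.8112), alpha = 0.02
Step 1: grad_x = 2*6*-2.7204 = -32.6448, grad_y = 2*3*0.8112 = 4.8672
  x_1 = -2.7204 - 0.02*-32.6448 = -2.0675
  y_1 = 0.8112 - 0.02*4.8672 = 0.7139
Step 2: grad_x = 2*6*-2.0675 = -24.81, grad_y = 2*3*0.7139 = 4.2831
  x_2 = -2.0675 - 0.02*-24.81 = -1.5713
  y_2 = 0.7139 - 0.02*4.2831 = 0.6282
Step 3: grad_x = 2*6*-1.5713 = -18.8556, grad_y = 2*3*0.6282 = 3.7692
  x_3 = -1.5713 - 0.02*-18.8556 = -1.1942
  y_3 = 0.6282 - 0.02*3.7692 = 0.5528
Step 4: grad_x = 2*6*-1.1942 = -14.3303, grad_y = 2*3*0.5528 = 3.3169
  x_4 = -1.1942 - 0.02*-14.3303 = -0.9076
  y_4 = 0.5528 - 0.02*3.3169 = 0.4865
Step 5: grad_x = 2*6*-0.9076 = -10.891, grad_y = 2*3*0.4865 = 2.9188
  x_5 = -0.9076 - 0.02*-10.891 = -0.6898
  y_5 = 0.4865 - 0.02*2.9188 = 0.4281
f(-0.6898, 0.4281) = 6*(-0.6898)^2 + 3*0.4281^2 = 3.4044


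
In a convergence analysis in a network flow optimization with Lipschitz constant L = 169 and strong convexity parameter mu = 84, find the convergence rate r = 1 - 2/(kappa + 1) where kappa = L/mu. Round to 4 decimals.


Step 1: Compute the condition number.
kappa = L/mu = 169/84 = 2.0119
Step 2: Compute the convergence rate.
r = 1 - 2/(kappa + 1) = 1 - 2*mu/(L + mu) = (L - mu)/(L + mu) = 85/253 = 0.336


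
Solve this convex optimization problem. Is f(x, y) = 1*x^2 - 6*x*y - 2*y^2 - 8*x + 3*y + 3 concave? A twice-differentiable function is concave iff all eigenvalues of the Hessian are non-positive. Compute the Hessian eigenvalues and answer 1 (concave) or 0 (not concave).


The Hessian of f(x,y) = 1*x^2 - 6*x*y - 2*y^2 - 8*x + 3*y + 3 is:
H = [[2, -6], [-6, -4]]
Trace = 2 - 4 = -2
Determinant = 2*-4 - (-6)^2 = -44
Discriminant = (-2)^2 - 4*-44 = 180.0
Eigenvalues: lambda_1 = -7.7082, lambda_2 = 5.7082
The function is not concave.

0


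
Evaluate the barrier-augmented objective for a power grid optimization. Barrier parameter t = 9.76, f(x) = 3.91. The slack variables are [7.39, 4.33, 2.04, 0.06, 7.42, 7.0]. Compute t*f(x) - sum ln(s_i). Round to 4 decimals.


Step 1: Compute log-barrier.
ln values: [2.0001, 1.4656, 0.7129, -2.8134, 2.0042, 1.9459]
phi = -(2.0001 + 1.4656 + 0.7129 - 2.8134 + 2.0042 + 1.9459) = -5.3153
Step 2: Compute augmented objective.
t*f(x) = 9.76*3.91 = 38.1616
Total = 38.1616 - 5.3153 = 32.8463


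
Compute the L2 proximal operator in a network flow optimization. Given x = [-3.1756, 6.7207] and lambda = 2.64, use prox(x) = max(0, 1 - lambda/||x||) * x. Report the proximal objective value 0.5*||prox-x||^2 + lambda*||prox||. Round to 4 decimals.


Step 1: Compute ||x||.
||x|| = 7.4332
Step 2: Compute scaling factor.
scale = max(0, 1 - 2.64/7.4332) = 0.6448
Step 3: prox(x) = [-2.0477, 4.3337]
||prox(x)|| = 4.7932
Step 4: Proximal objective.
0.5*||prox-x||^2 = 3.4848
lambda*||prox|| = 12.654
Total = 16.1388


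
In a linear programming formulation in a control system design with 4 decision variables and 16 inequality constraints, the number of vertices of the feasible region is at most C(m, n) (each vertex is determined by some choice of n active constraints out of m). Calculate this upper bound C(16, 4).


Each vertex corresponds to some choice of n active constraints out of m, so the number of vertices is at most C(m, n) = m! / (n!(m-n)!).
m = 16, n = 4
Numerator: 16 * 15 * 14 * 13
Denominator: 4! = 24
C(16, 4) = 1820


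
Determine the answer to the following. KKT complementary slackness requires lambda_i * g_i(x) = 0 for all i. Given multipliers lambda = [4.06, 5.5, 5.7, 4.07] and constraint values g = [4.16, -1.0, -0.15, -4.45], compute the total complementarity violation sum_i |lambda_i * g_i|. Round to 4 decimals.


KKT complementary slackness check:
lambda_1 * g_1 = 4.06 * 4.16 = 16.8896
lambda_2 * g_2 = 5.5 * -1.0 = -5.5
lambda_3 * g_3 = 5.7 * -0.15 = -0.855
lambda_4 * g_4 = 4.07 * -4.45 = -18.1115
Total violation = 16.8896 + 5.5 + 0.855 + 18.1115 = 41.3561


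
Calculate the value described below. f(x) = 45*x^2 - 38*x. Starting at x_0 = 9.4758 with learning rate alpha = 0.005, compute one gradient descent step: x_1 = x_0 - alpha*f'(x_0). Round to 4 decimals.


We compute the gradient at x_0 and apply the update.
f'(x) = 90*x - 38
f'(9.4758) = 90*9.4758 - 38 = 814.822
x_1 = 9.4758 - 0.005*814.822 = 5.4017


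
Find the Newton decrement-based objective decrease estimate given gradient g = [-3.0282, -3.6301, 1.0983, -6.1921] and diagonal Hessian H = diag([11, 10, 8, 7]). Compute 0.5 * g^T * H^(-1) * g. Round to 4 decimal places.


Step 1: H is diagonal, so H^(-1) * g = [-0.2753, -0.363, 0.1373, -0.8846].
Step 2: g^T H^(-1) g = sum_i g_i^2 / H_ii
  = (-3.0282)^2/11 + (-3.6301)^2/10 + (1.0983)^2/8 + (-6.1921)^2/7
  = 0.8336 + 1.3178 + 0.1508 + 5.4774 = 7.7796
Step 3: Objective decrease = 0.5 * g^T H^(-1) g = 3.8898


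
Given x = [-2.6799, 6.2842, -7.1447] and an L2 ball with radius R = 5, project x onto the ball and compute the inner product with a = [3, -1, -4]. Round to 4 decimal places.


Step 1: Compute ||x|| (intermediates to 6 decimals).
||x|| = sqrt((-2.6799)^2 + 6.2842^2 + (-7.1447)^2) = 9.885331
Step 2: Project.
Since ||x|| > R, scale = R/||x|| = 5/9.885331 = 0.5058, proj(x) = scale * x
proj(x) = [-1.355493, 3.178548, -3.613789]
Step 3: Dot product.
a^T * proj(x) = 3*(-1.355493) - 1*3.178548 - 4*(-3.613789) = 7.2101


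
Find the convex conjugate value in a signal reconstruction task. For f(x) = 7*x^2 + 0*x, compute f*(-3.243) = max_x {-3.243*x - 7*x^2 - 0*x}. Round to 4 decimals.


f*(y) = sup_x {y*x - a*x^2 - b*x} = sup_x {(y-b)*x - a*x^2}
FOC: (y - b) - 2a*x = 0 => x* = (y - b)/(2a)
x* = (-3.243 - 0)/(2*7) = -0.2316
f*(-3.243) = (y-b)^2/(4a) = (-3.243 - 0)^2/(4*7)
= 10.517/28 = 0.3756


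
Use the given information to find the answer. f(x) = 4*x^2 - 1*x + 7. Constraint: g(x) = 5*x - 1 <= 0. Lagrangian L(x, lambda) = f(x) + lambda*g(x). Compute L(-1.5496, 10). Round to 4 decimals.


Step 1: Evaluate f(x).
f(-1.5496) = 4*(-1.5496)^2 - 1*(-1.5496) + 7 = 18.1546
Step 2: Evaluate g(x).
g(-1.5496) = 5*-1.5496 - 1 = -8.748
Step 3: Compute Lagrangian.
L = 18.1546 + 10*-8.748 = -69.3254


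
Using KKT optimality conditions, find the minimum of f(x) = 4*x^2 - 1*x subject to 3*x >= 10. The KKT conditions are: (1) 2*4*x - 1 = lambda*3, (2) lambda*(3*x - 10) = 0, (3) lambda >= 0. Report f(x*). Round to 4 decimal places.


Step 1: Try lambda = 0 (constraint inactive).
x_unc = 1/(2*4) = 0.125
Check: 3*0.125 = 0.375 < 10 -- violated!
Step 2: Constraint must be active: 3*x = 10
x* = 10/3 = 3.3333 (rounded; the exact value 10/3 is used below)
lambda = (2*4*(10/3) - 1)/3 = 8.5556
Step 3: Compute optimal value.
f(x*) = 4*(10/3)^2 - 1*(10/3) = 41.1111


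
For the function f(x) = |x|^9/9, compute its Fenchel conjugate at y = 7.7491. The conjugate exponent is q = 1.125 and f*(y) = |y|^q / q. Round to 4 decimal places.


The conjugate exponent q satisfies 1/p + 1/q = 1.
p = 9, so q = 9/(9 - 1) = 1.125
|y|^q = 7.7491^1.125 = 10.0094
f*(7.7491) = 10.0094 / 1.125 = 8.8972


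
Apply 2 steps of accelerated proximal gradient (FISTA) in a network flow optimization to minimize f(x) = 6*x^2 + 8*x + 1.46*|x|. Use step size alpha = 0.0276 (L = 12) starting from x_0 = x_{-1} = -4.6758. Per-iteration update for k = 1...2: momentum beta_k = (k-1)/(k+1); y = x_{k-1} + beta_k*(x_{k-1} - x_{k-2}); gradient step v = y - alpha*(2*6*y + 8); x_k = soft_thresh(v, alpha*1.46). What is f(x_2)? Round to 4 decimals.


FISTA on f(x) = 6*x^2 + 8*x + 1.46*|x|
L = 12, alpha = 0.0276
Iteration 1: beta = 0.0, y = -4.6758 + 0.0*(-4.6758 + 4.6758) = -4.6758
  grad(y) = -48.1096, v = y - alpha*grad = -3.348
  prox(v) = soft_thresh(-3.348, 0.0403) = -3.3077
Iteration 2: beta = 0.3333, y = -3.3077 + 0.3333*(-3.3077 + 4.6758) = -2.8516
  grad(y) = -26.2197, v = y - alpha*grad = -2.128
  prox(v) = soft_thresh(-2.128, 0.0403) = -2.0877
f(x_2) = 6*(-2.0877)^2 + 8*(-2.0877) + 1.46*|-2.0877| = 12.497


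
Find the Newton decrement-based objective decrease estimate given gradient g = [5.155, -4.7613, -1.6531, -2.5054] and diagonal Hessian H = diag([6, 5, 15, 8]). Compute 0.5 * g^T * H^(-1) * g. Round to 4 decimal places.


Step 1: H is diagonal, so H^(-1) * g = [0.8592, -0.9523, -0.1102, -0.3132].
Step 2: g^T H^(-1) g = sum_i g_i^2 / H_ii
  = (5.155)^2/6 + (-4.7613)^2/5 + (-1.6531)^2/15 + (-2.5054)^2/8
  = 4.429 + 4.534 + 0.1822 + 0.7846 = 9.9298
Step 3: Objective decrease = 0.5 * g^T H^(-1) g = 4.9649


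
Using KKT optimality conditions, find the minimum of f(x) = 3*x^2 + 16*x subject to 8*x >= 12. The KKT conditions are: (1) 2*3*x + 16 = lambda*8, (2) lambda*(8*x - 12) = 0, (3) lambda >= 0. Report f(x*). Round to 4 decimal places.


Step 1: Try lambda = 0 (constraint inactive).
x_unc = -16/(2*3) = -2.6667
Check: 8*-2.6667 = -21.3336 < 12 -- violated!
Step 2: Constraint must be active: 8*x = 12
x* = 12/8 = 1.5
lambda = (2*3*1.5 + 16)/8 = 3.125
Step 3: Compute optimal value.
f(x*) = 3*1.5^2 + 16*1.5 = 30.75


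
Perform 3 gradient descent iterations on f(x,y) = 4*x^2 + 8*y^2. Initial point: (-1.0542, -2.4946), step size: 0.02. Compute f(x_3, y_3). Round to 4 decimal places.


Gradient descent on f(x,y) = 4*x^2 + 8*y^2.
Starting point: (-1.0542, -2.4946), alpha = 0.02
Step 1: grad_x = 2*4*-1.0542 = -8.4336, grad_y = 2*8*-2.4946 = -39.9136
  x_1 = -1.0542 - 0.02*-8.4336 = -0.8855
  y_1 = -2.4946 - 0.02*-39.9136 = -1.6963
Step 2: grad_x = 2*4*-0.8855 = -7.0842, grad_y = 2*8*-1.6963 = -27.1412
  x_2 = -0.8855 - 0.02*-7.0842 = -0.7438
  y_2 = -1.6963 - 0.02*-27.1412 = -1.1535
Step 3: grad_x = 2*4*-0.7438 = -5.9507, grad_y = 2*8*-1.1535 = -18.456
  x_3 = -0.7438 - 0.02*-5.9507 = -0.6248
  y_3 = -1.1535 - 0.02*-18.456 = -0.7844
f(-0.6248, -0.7844) = 4*(-0.6248)^2 + 8*(-0.7844)^2 = 6.4837


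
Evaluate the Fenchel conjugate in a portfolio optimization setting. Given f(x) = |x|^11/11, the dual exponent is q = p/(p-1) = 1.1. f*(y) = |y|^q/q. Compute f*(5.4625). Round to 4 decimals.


The conjugate exponent q satisfies 1/p + 1/q = 1.
p = 11, so q = 11/(11 - 1) = 1.1
|y|^q = 5.4625^1.1 = 6.4734
f*(5.4625) = 6.4734 / 1.1 = 5.8849


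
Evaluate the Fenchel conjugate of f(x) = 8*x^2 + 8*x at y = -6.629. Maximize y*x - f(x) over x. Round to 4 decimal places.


f*(y) = sup_x {y*x - a*x^2 - b*x} = sup_x {(y-b)*x - a*x^2}
FOC: (y - b) - 2a*x = 0 => x* = (y - b)/(2a)
x* = (-6.629 - 8)/(2*8) = -0.9143
f*(-6.629) = (y-b)^2/(4a) = (-6.629 - 8)^2/(4*8)
= 214.0076/32 = 6.6877


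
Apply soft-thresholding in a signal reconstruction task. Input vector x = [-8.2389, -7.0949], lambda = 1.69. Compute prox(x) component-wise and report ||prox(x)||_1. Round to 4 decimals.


Soft-thresholding with lambda = 1.69:
prox(-8.2389) = sign(-8.2389)*max(|-8.2389| - 1.69, 0) = -6.5489
prox(-7.0949) = sign(-7.0949)*max(|-7.0949| - 1.69, 0) = -5.4049
prox(x) = [-6.5489, -5.4049]
||prox(x)||_1 = 6.5489 + 5.4049 = 11.9538


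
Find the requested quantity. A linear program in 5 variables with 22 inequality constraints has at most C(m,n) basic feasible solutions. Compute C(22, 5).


Each vertex corresponds to some choice of n active constraints out of m, so the number of vertices is at most C(m, n) = m! / (n!(m-n)!).
m = 22, n = 5
Numerator: 22 * 21 * 20 * 19 * 18
Denominator: 5! = 120
C(22, 5) = 26334


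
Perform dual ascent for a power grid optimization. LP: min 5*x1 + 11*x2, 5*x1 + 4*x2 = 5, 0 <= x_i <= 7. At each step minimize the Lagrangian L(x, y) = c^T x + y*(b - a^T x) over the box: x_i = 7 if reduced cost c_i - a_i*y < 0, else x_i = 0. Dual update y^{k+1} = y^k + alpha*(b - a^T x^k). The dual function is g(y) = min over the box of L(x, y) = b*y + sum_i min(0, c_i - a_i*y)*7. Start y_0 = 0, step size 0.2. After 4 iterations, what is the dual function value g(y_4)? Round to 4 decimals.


Dual ascent for LP: min 5*x1 + 11*x2, 5*x1 + 4*x2 = 5, 0 <= x_i <= 7
Step 1: y^k = 0.0, reduced costs: (5.0, 11.0)
  x^k = (0.0, 0.0), subgradient = b - a^T x = 5.0
  y^{k+1} = 0.0 + 0.2*5.0 = 1.0
Step 2: y^k = 1.0, reduced costs: (0.0, 7.0)
  x^k = (0.0, 0.0), subgradient = b - a^T x = 5.0
  y^{k+1} = 1.0 + 0.2*5.0 = 2.0
Step 3: y^k = 2.0, reduced costs: (-5.0, 3.0)
  x^k = (7.0, 0.0), subgradient = b - a^T x = -30.0
  y^{k+1} = 2.0 + 0.2*-30.0 = -4.0
Step 4: y^k = -4.0, reduced costs: (25.0, 27.0)
  x^k = (0.0, 0.0), subgradient = b - a^T x = 5.0
  y^{k+1} = -4.0 + 0.2*5.0 = -3.0
Dual objective at y_4 = -3.0: reduced costs (20.0, 23.0), box minimizer x = (0.0, 0.0)
g(y_4) = b*y + (c1 - a1*y)*x1 + (c2 - a2*y)*x2 = 5*(-3.0) + 20.0*0.0 + 23.0*0.0 = -15.0 + 0.0 + 0.0 = -15.0


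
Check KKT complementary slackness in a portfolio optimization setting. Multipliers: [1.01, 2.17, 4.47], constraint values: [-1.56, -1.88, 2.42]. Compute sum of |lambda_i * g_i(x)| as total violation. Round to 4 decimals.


KKT complementary slackness check:
lambda_1 * g_1 = 1.01 * -1.56 = -1.5756
lambda_2 * g_2 = 2.17 * -1.88 = -4.0796
lambda_3 * g_3 = 4.47 * 2.42 = 10.8174
Total violation = 1.5756 + 4.0796 + 10.8174 = 16.4726


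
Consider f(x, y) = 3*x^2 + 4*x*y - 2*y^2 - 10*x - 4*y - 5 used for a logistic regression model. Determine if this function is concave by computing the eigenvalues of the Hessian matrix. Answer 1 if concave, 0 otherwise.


The Hessian of f(x,y) = 3*x^2 + 4*x*y - 2*y^2 - 10*x - 4*y - 5 is:
H = [[6, 4], [4, -4]]
Trace = 6 - 4 = 2
Determinant = 6*-4 - (4)^2 = -40
Discriminant = (2)^2 - 4*-40 = 164.0
Eigenvalues: lambda_1 = -5.4031, lambda_2 = 7.4031
The function is not concave.

0


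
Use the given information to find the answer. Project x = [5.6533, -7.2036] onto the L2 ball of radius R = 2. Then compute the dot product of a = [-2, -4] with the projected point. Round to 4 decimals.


Step 1: Compute ||x|| (intermediates to 6 decimals).
||x|| = sqrt(5.6533^2 + (-7.2036)^2) = 9.157055
Step 2: Project.
Since ||x|| > R, scale = R/||x|| = 2/9.157055 = 0.218411, proj(x) = scale * x
proj(x) = [1.234743, -1.573345]
Step 3: Dot product.
a^T * proj(x) = -2*1.234743 - 4*(-1.573345) = 3.8239


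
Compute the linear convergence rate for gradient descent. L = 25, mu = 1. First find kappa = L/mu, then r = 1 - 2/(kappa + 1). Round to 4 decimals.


Step 1: Compute the condition number.
kappa = L/mu = 25/1 = 25.0
Step 2: Compute the convergence rate.
r = 1 - 2/(kappa + 1) = 1 - 2*mu/(L + mu) = (L - mu)/(L + mu) = 24/26 = 0.9231


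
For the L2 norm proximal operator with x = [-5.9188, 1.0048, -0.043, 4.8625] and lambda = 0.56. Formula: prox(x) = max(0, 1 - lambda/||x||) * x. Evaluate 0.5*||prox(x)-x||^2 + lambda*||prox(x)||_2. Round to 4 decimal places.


Step 1: Compute ||x||.
||x|| = 7.7258
Step 2: Compute scaling factor.
scale = max(0, 1 - 0.56/7.7258) = 0.9275
Step 3: prox(x) = [-5.4898, 0.932, -0.0399, 4.51]
||prox(x)|| = 7.1658
Step 4: Proximal objective.
0.5*||prox-x||^2 = 0.1568
lambda*||prox|| = 4.0128
Total = 4.1696


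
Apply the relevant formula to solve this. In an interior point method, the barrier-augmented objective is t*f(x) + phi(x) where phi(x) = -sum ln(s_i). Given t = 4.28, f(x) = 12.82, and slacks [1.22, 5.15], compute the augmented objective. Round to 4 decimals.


Step 1: Compute log-barrier.
ln values: [0.1989, 1.639]
phi = -(0.1989 + 1.639) = -1.8378
Step 2: Compute augmented objective.
t*f(x) = 4.28*12.82 = 54.8696
Total = 54.8696 - 1.8378 = 53.0318


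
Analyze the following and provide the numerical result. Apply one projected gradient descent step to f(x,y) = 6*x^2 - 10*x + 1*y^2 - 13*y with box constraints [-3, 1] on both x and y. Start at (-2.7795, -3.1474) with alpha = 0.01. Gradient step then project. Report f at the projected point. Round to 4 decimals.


Step 1: Compute gradient at (-2.7795, -3.1474).
grad_x = 2*6*-2.7795 - 10 = -43.354
grad_y = 2*1*-3.1474 - 13 = -19.2948
Step 2: Gradient step.
x_raw = -2.7795 - 0.01*-43.354 = -2.346
y_raw = -3.1474 - 0.01*-19.2948 = -2.9545
Step 3: Project onto [-3, 1].
x_proj = clip(-2.346) = -2.346
y_proj = clip(-2.9545) = -2.9545
Step 4: Evaluate f.
f(-2.346, -2.9545) = 103.6174


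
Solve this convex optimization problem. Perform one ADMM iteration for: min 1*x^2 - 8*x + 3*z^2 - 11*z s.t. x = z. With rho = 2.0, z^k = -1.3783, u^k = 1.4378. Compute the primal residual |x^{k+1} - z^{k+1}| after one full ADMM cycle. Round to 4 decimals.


ADMM iteration with rho = 2.0, z^k = -1.3783, u^k = 1.4378
Step 1: x-update.
Minimize 1*x^2 - 8*x + (2.0/2)*(x + 1.3783 + 1.4378)^2
FOC: (2*1 + 2.0)*x = 8 + 2.0*(-1.3783 - 1.4378)
x^{k+1} = 0.592
Step 2: z-update.
Minimize 3*z^2 - 11*z + (2.0/2)*(0.592 - z + 1.4378)^2
FOC: (2*3 + 2.0)*z = 11 + 2.0*(0.592 + 1.4378)
z^{k+1} = 1.8824
Step 3: u-update.
u^{k+1} = 1.4378 + 0.592 - 1.8824 = 0.1473
Step 4: Primal residual = |0.592 - 1.8824| = 1.2905


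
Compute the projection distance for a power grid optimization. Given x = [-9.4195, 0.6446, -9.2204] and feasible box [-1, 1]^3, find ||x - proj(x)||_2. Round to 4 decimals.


Project each component onto [-1, 1].
clip(-9.4195) = -1.0, clip(0.6446) = 0.6446, clip(-9.2204) = -1.0
Projection = [-1.0, 0.6446, -1.0]
Squared diffs: [70.888, 0.0, 67.575]
Distance = sqrt(138.463) = 11.767


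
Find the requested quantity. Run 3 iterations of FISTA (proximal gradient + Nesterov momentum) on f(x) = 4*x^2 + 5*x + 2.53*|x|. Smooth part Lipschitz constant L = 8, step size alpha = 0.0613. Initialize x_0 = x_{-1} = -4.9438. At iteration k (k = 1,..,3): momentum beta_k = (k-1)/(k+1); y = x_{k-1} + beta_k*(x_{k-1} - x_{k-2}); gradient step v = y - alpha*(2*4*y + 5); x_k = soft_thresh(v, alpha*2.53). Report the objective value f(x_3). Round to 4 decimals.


FISTA on f(x) = 4*x^2 + 5*x + 2.53*|x|
L = 8, alpha = 0.0613
Iteration 1: beta = 0.0, y = -4.9438 + 0.0*(-4.9438 + 4.9438) = -4.9438
  grad(y) = -34.5504, v = y - alpha*grad = -2.8259
  prox(v) = soft_thresh(-2.8259, 0.1551) = -2.6708
Iteration 2: beta = 0.3333, y = -2.6708 + 0.3333*(-2.6708 + 4.9438) = -1.9131
  grad(y) = -10.3048, v = y - alpha*grad = -1.2814
  prox(v) = soft_thresh(-1.2814, 0.1551) = -1.1263
Iteration 3: beta = 0.5, y = -1.1263 + 0.5*(-1.1263 + 2.6708) = -0.3541
  grad(y) = 2.1672, v = y - alpha*grad = -0.4869
  prox(v) = soft_thresh(-0.4869, 0.1551) = -0.3319
f(x_3) = 4*(-0.3319)^2 + 5*(-0.3319) + 2.53*|-0.3319| = -0.3792


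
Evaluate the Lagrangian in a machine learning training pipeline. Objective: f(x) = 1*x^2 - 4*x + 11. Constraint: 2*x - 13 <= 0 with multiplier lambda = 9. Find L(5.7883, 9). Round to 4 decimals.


Step 1: Evaluate f(x).
f(5.7883) = 1*5.7883^2 - 4*5.7883 + 11 = 21.3512
Step 2: Evaluate g(x).
g(5.7883) = 2*5.7883 - 13 = -1.4234
Step 3: Compute Lagrangian.
L = 21.3512 + 9*-1.4234 = 8.5406


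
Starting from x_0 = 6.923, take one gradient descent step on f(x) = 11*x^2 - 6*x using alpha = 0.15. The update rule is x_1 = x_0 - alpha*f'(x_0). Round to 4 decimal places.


We compute the gradient at x_0 and apply the update.
f'(x) = 22*x - 6
f'(6.923) = 22*6.923 - 6 = 146.306
x_1 = 6.923 - 0.15*146.306 = -15.0229


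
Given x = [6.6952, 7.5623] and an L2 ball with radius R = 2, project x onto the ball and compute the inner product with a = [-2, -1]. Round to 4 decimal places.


Step 1: Compute ||x|| (intermediates to 6 decimals).
||x|| = sqrt(6.6952^2 + 7.5623^2) = 10.100202
Step 2: Project.
Since ||x|| > R, scale = R/||x|| = 2/10.100202 = 0.198016, proj(x) = scale * x
proj(x) = [1.325757, 1.497456]
Step 3: Dot product.
a^T * proj(x) = -2*1.325757 - 1*1.497456 = -4.149


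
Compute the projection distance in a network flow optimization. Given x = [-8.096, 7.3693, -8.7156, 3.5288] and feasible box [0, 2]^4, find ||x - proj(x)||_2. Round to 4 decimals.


Project each component onto [0, 2].
clip(-8.096) = 0.0, clip(7.3693) = 2.0, clip(-8.7156) = 0.0, clip(3.5288) = 2.0
Projection = [0.0, 2.0, 0.0, 2.0]
Squared diffs: [65.5452, 28.8294, 75.9617, 2.3372]
Distance = sqrt(172.6735) = 13.1405


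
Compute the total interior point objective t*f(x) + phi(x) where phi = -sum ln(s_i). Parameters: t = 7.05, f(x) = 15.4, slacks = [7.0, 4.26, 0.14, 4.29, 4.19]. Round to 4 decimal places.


Step 1: Compute log-barrier.
ln values: [1.9459, 1.4493, -1.9661, 1.4563, 1.4327]
phi = -(1.9459 + 1.4493 - 1.9661 + 1.4563 + 1.4327) = -4.3181
Step 2: Compute augmented objective.
t*f(x) = 7.05*15.4 = 108.57
Total = 108.57 - 4.3181 = 104.2519


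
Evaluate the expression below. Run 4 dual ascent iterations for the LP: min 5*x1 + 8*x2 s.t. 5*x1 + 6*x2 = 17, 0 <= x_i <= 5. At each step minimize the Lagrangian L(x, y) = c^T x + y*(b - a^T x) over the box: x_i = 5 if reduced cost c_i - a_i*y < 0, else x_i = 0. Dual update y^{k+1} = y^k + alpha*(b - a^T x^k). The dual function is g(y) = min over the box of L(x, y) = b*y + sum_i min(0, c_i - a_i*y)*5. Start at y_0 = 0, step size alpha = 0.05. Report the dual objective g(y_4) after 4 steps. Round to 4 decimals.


Dual ascent for LP: min 5*x1 + 8*x2, 5*x1 + 6*x2 = 17, 0 <= x_i <= 5
Step 1: y^k = 0.0, reduced costs: (5.0, 8.0)
  x^k = (0.0, 0.0), subgradient = b - a^T x = 17.0
  y^{k+1} = 0.0 + 0.05*17.0 = 0.85
Step 2: y^k = 0.85, reduced costs: (0.75, 2.9)
  x^k = (0.0, 0.0), subgradient = b - a^T x = 17.0
  y^{k+1} = 0.85 + 0.05*17.0 = 1.7
Step 3: y^k = 1.7, reduced costs: (-3.5, -2.2)
  x^k = (5.0, 5.0), subgradient = b - a^T x = -38.0
  y^{k+1} = 1.7 + 0.05*-38.0 = -0.2
Step 4: y^k = -0.2, reduced costs: (6.0, 9.2)
  x^k = (0.0, 0.0), subgradient = b - a^T x = 17.0
  y^{k+1} = -0.2 + 0.05*17.0 = 0.65
Dual objective at y_4 = 0.65: reduced costs (1.75, 4.1), box minimizer x = (0.0, 0.0)
g(y_4) = b*y + (c1 - a1*y)*x1 + (c2 - a2*y)*x2 = 17*0.65 + 1.75*0.0 + 4.1*0.0 = 11.05 + 0.0 + 0.0 = 11.05
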